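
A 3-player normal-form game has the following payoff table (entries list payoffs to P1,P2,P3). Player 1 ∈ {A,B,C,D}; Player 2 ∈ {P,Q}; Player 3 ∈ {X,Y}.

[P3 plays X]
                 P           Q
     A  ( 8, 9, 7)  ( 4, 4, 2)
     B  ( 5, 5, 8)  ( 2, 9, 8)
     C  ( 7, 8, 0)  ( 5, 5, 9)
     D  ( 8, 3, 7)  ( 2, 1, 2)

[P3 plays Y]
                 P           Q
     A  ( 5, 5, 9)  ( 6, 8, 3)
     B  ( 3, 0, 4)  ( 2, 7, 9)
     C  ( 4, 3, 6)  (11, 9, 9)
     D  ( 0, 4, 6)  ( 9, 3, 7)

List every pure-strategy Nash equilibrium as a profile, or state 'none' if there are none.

NE set: (C,Q,Y), (D,P,X)

(A,P,X): not NE [P3→Y gives 9>7]
(A,P,Y): not NE [P2→Q gives 8>5]
(A,Q,X): not NE [P1→C gives 5>4; P2→P gives 9>4; P3→Y gives 3>2]
(A,Q,Y): not NE [P1→C gives 11>6]
(B,P,X): not NE [P1→D gives 8>5; P2→Q gives 9>5]
(B,P,Y): not NE [P1→A gives 5>3; P2→Q gives 7>0; P3→X gives 8>4]
(B,Q,X): not NE [P1→C gives 5>2; P3→Y gives 9>8]
(B,Q,Y): not NE [P1→C gives 11>2]
(C,P,X): not NE [P1→D gives 8>7; P3→Y gives 6>0]
(C,P,Y): not NE [P1→A gives 5>4; P2→Q gives 9>3]
(C,Q,X): not NE [P2→P gives 8>5]
(C,Q,Y): NE
(D,P,X): NE
(D,P,Y): not NE [P1→A gives 5>0; P3→X gives 7>6]
(D,Q,X): not NE [P1→C gives 5>2; P2→P gives 3>1; P3→Y gives 7>2]
(D,Q,Y): not NE [P1→C gives 11>9; P2→P gives 4>3]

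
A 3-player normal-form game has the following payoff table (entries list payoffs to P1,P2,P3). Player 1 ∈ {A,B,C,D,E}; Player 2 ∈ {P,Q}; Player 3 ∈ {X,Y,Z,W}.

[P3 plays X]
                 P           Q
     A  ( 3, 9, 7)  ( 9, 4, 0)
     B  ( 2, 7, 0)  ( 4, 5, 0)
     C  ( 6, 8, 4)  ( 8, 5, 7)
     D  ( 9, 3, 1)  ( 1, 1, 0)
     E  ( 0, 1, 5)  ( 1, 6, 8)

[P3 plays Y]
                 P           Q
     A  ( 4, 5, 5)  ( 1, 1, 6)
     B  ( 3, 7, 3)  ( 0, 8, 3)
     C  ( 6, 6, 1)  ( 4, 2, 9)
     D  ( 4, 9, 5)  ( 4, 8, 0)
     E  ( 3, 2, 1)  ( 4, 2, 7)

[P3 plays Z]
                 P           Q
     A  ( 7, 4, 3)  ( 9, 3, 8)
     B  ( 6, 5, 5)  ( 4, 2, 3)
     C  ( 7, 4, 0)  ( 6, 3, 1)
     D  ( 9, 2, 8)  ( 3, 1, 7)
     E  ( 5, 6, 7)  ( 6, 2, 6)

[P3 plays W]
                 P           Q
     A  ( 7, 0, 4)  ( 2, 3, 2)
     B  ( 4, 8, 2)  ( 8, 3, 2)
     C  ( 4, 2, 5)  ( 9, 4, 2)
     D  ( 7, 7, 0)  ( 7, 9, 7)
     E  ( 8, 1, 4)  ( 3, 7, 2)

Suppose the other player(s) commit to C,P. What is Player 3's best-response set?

u_3(X vs C,P) = 4
u_3(Y vs C,P) = 1
u_3(Z vs C,P) = 0
u_3(W vs C,P) = 5
max payoff 5 at {W}

argmax u_3 = {W}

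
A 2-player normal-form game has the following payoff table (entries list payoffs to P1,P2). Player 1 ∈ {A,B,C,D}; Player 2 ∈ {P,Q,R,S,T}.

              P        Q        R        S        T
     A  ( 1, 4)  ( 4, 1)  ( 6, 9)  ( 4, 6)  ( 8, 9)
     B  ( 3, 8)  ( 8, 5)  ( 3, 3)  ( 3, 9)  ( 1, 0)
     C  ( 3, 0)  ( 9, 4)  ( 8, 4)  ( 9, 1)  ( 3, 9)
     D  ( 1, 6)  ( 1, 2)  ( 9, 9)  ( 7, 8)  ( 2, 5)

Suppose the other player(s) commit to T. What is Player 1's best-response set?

BR_1 = {A}

u_1(A vs T) = 8
u_1(B vs T) = 1
u_1(C vs T) = 3
u_1(D vs T) = 2
max payoff 8 at {A}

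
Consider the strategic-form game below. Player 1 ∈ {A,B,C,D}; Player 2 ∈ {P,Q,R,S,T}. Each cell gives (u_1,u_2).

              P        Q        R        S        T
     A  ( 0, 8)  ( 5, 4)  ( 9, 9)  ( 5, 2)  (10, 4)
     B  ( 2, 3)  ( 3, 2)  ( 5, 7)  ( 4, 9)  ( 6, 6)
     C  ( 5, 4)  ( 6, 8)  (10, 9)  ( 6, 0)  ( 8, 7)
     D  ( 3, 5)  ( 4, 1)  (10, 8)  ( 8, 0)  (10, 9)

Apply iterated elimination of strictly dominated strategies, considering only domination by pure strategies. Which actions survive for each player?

IESDS → P1:{A,C,D} P2:{R,T}

P1 drop B (C beats it: P:5>2 Q:6>3 R:10>5 S:6>4 T:8>6)
P2 drop P (R beats it: A:9>8 C:9>4 D:8>5)
P2 drop Q (R beats it: A:9>4 C:9>8 D:8>1)
P2 drop S (R beats it: A:9>2 C:9>0 D:8>0)
P1→{A,C,D} P2→{R,T}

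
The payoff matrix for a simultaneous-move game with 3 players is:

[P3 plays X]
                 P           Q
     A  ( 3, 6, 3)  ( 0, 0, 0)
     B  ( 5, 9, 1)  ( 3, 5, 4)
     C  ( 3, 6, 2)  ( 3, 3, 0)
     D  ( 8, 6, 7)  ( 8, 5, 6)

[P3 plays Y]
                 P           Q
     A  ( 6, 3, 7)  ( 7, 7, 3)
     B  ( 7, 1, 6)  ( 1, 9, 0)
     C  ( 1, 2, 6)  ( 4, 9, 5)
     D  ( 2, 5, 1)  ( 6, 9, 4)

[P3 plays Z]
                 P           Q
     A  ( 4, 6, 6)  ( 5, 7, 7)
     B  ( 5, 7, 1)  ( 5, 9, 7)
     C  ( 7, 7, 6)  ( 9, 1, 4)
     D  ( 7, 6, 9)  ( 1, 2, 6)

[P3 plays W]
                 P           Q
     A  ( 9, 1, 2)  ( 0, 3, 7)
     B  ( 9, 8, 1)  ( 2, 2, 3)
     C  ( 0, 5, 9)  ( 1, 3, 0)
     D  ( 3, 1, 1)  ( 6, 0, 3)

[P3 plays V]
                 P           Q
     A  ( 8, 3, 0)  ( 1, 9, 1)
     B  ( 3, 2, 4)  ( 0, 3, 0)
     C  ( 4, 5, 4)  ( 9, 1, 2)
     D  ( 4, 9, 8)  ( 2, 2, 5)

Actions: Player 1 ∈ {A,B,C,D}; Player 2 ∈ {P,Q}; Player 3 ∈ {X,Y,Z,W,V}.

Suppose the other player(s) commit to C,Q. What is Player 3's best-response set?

u_3(X vs C,Q) = 0
u_3(Y vs C,Q) = 5
u_3(Z vs C,Q) = 4
u_3(W vs C,Q) = 0
u_3(V vs C,Q) = 2
max payoff 5 at {Y}

P3 best: {Y}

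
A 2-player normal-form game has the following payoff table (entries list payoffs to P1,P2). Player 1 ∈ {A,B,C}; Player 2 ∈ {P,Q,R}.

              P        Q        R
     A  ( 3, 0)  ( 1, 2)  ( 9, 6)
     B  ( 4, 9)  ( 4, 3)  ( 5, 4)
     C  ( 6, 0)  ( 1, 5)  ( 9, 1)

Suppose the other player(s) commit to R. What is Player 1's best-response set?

argmax u_1 = {A,C}

u_1(A vs R) = 9
u_1(B vs R) = 5
u_1(C vs R) = 9
max payoff 9 at {A,C}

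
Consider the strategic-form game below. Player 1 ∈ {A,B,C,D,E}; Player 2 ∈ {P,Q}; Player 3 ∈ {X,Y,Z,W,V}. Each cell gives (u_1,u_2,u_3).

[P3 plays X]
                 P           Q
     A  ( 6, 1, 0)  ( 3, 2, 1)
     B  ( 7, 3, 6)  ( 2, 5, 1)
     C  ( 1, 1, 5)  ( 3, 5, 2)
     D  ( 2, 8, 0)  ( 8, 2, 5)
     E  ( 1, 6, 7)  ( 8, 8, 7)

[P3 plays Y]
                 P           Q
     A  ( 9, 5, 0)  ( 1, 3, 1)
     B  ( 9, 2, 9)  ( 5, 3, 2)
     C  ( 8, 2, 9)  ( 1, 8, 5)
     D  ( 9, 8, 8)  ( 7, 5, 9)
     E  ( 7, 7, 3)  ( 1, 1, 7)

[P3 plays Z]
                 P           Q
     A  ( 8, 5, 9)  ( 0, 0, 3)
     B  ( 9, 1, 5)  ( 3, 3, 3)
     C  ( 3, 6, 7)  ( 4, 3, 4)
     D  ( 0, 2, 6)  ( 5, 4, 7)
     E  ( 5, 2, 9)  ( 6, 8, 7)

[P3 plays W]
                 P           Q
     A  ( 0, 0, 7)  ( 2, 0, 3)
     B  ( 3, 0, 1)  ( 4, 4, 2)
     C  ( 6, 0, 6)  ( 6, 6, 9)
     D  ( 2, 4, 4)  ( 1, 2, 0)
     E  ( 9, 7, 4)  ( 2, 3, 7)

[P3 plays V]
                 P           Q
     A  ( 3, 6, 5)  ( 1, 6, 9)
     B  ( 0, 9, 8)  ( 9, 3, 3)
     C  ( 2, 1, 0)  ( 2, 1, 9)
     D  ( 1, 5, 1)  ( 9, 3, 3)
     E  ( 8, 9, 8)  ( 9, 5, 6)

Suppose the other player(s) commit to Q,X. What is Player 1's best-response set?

P1 best: {D,E}

u_1(A vs Q,X) = 3
u_1(B vs Q,X) = 2
u_1(C vs Q,X) = 3
u_1(D vs Q,X) = 8
u_1(E vs Q,X) = 8
max payoff 8 at {D,E}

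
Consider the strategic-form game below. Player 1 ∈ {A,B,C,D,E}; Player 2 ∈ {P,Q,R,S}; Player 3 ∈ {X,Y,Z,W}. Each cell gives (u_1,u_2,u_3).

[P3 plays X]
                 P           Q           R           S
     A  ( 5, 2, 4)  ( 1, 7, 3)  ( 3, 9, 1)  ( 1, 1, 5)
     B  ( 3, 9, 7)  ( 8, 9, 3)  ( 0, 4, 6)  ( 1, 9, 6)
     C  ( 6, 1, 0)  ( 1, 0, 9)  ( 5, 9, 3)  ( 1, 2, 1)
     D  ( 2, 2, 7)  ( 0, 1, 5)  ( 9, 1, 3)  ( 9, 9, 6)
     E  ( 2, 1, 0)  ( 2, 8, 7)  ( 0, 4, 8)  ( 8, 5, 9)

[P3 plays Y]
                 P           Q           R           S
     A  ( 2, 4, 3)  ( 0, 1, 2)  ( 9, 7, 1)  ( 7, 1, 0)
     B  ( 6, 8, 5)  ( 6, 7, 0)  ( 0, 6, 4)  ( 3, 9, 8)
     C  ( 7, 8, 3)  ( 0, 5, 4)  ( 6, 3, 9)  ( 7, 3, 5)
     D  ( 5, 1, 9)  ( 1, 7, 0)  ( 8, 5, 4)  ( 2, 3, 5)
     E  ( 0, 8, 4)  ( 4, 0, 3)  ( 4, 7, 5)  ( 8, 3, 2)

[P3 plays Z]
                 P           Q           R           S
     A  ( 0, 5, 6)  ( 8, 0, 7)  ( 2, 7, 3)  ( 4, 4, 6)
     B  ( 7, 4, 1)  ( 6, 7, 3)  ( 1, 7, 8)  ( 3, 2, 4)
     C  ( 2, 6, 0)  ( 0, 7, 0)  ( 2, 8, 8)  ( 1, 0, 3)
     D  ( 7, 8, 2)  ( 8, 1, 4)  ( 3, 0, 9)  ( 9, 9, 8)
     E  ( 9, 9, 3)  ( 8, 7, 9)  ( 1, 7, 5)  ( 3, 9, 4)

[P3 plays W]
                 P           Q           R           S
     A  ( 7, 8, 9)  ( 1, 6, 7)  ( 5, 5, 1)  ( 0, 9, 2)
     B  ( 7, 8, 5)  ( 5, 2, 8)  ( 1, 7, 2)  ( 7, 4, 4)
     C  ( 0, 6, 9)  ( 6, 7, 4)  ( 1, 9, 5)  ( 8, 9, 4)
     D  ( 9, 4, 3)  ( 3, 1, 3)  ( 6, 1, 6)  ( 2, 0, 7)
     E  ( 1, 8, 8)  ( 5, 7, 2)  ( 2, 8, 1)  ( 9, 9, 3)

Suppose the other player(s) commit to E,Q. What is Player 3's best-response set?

BR_3 = {Z}

u_3(X vs E,Q) = 7
u_3(Y vs E,Q) = 3
u_3(Z vs E,Q) = 9
u_3(W vs E,Q) = 2
max payoff 9 at {Z}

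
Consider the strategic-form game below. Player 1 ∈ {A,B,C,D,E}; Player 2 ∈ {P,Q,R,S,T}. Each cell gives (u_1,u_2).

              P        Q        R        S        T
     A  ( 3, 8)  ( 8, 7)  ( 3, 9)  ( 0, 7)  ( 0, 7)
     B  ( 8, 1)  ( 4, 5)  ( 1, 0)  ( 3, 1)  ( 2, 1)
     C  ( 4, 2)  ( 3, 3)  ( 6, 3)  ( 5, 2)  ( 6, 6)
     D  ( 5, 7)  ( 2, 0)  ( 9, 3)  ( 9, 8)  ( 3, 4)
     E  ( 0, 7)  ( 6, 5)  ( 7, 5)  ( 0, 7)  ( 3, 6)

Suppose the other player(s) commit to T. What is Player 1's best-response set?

argmax u_1 = {C}

u_1(A vs T) = 0
u_1(B vs T) = 2
u_1(C vs T) = 6
u_1(D vs T) = 3
u_1(E vs T) = 3
max payoff 6 at {C}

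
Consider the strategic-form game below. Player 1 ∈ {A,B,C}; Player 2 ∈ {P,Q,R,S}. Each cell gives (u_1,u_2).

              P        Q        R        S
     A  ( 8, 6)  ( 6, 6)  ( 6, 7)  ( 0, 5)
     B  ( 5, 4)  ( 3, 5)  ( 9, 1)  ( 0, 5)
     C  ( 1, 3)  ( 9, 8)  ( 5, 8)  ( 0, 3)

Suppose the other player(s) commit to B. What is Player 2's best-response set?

u_2(P vs B) = 4
u_2(Q vs B) = 5
u_2(R vs B) = 1
u_2(S vs B) = 5
max payoff 5 at {Q,S}

BR_2 = {Q,S}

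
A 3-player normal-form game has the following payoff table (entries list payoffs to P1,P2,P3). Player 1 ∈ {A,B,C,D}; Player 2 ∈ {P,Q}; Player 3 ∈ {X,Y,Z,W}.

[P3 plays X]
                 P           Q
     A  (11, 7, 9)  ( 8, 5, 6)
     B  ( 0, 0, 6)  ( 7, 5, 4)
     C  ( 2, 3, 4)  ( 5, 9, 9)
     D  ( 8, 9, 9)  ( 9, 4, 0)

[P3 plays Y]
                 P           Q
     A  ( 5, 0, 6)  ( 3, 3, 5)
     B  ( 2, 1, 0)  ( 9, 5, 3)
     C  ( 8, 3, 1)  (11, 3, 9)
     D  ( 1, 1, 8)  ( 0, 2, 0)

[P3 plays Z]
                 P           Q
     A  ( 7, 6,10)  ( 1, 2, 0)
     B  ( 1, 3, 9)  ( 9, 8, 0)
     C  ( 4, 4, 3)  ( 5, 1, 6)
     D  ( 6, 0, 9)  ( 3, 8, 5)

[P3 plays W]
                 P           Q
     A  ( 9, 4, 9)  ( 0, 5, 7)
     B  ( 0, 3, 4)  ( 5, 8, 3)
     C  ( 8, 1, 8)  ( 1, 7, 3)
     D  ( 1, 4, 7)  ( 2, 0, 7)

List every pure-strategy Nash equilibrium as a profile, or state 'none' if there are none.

(A,P,X): not NE [P3→Z gives 10>9]
(A,P,Y): not NE [P1→C gives 8>5; P2→Q gives 3>0; P3→Z gives 10>6]
(A,P,Z): NE
(A,P,W): not NE [P2→Q gives 5>4; P3→Z gives 10>9]
(A,Q,X): not NE [P1→D gives 9>8; P2→P gives 7>5; P3→W gives 7>6]
(A,Q,Y): not NE [P1→C gives 11>3; P3→W gives 7>5]
(A,Q,Z): not NE [P1→B gives 9>1; P2→P gives 6>2; P3→W gives 7>0]
(A,Q,W): not NE [P1→B gives 5>0]
(B,P,X): not NE [P1→A gives 11>0; P2→Q gives 5>0; P3→Z gives 9>6]
(B,P,Y): not NE [P1→C gives 8>2; P2→Q gives 5>1; P3→Z gives 9>0]
(B,P,Z): not NE [P1→A gives 7>1; P2→Q gives 8>3]
(B,P,W): not NE [P1→A gives 9>0; P2→Q gives 8>3; P3→Z gives 9>4]
(B,Q,X): not NE [P1→D gives 9>7]
(B,Q,Y): not NE [P1→C gives 11>9; P3→X gives 4>3]
(B,Q,Z): not NE [P3→X gives 4>0]
(B,Q,W): not NE [P3→X gives 4>3]
(C,P,X): not NE [P1→A gives 11>2; P2→Q gives 9>3; P3→W gives 8>4]
(C,P,Y): not NE [P3→W gives 8>1]
(C,P,Z): not NE [P1→A gives 7>4; P3→W gives 8>3]
(C,P,W): not NE [P1→A gives 9>8; P2→Q gives 7>1]
(C,Q,X): not NE [P1→D gives 9>5]
(C,Q,Y): NE
(C,Q,Z): not NE [P1→B gives 9>5; P2→P gives 4>1; P3→Y gives 9>6]
(C,Q,W): not NE [P1→B gives 5>1; P3→Y gives 9>3]
(D,P,X): not NE [P1→A gives 11>8]
(D,P,Y): not NE [P1→C gives 8>1; P2→Q gives 2>1; P3→Z gives 9>8]
(D,P,Z): not NE [P1→A gives 7>6; P2→Q gives 8>0]
(D,P,W): not NE [P1→A gives 9>1; P3→Z gives 9>7]
(D,Q,X): not NE [P2→P gives 9>4; P3→W gives 7>0]
(D,Q,Y): not NE [P1→C gives 11>0; P3→W gives 7>0]
(D,Q,Z): not NE [P1→B gives 9>3; P3→W gives 7>5]
(D,Q,W): not NE [P1→B gives 5>2; P2→P gives 4>0]

NE set: (A,P,Z), (C,Q,Y)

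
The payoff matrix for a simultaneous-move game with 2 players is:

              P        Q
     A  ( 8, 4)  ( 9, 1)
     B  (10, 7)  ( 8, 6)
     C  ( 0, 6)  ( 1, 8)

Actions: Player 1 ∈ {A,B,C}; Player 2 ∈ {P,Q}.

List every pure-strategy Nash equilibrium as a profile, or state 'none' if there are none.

Nash profiles: (B,P)

(A,P): not NE [P1→B gives 10>8]
(A,Q): not NE [P2→P gives 4>1]
(B,P): NE
(B,Q): not NE [P1→A gives 9>8; P2→P gives 7>6]
(C,P): not NE [P1→B gives 10>0; P2→Q gives 8>6]
(C,Q): not NE [P1→A gives 9>1]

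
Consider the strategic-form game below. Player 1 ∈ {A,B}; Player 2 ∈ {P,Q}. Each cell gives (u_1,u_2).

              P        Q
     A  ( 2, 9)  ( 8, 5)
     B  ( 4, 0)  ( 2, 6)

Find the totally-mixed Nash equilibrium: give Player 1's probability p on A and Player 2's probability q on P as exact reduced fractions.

P1 indiff ⇒ q·2+(1-q)·8 = q·4+(1-q)·2 ⇒ q(-2) = (1-q)(-6) ⇒ q = 3/4
P2 indiff ⇒ p·9+(1-p)·0 = p·5+(1-p)·6 ⇒ p(4) = (1-p)(6) ⇒ p = 3/5

(p,q) = (3/5, 3/4)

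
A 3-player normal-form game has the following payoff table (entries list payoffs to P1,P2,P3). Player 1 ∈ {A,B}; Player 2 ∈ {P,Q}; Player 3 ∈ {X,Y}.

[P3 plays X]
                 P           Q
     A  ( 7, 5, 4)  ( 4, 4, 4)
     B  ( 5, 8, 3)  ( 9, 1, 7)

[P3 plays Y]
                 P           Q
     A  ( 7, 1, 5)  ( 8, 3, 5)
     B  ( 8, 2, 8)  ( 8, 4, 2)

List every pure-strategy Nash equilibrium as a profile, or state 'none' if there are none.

(A,P,X): not NE [P3→Y gives 5>4]
(A,P,Y): not NE [P1→B gives 8>7; P2→Q gives 3>1]
(A,Q,X): not NE [P1→B gives 9>4; P2→P gives 5>4; P3→Y gives 5>4]
(A,Q,Y): NE
(B,P,X): not NE [P1→A gives 7>5; P3→Y gives 8>3]
(B,P,Y): not NE [P2→Q gives 4>2]
(B,Q,X): not NE [P2→P gives 8>1]
(B,Q,Y): not NE [P3→X gives 7>2]

PSNE = {(A,Q,Y)}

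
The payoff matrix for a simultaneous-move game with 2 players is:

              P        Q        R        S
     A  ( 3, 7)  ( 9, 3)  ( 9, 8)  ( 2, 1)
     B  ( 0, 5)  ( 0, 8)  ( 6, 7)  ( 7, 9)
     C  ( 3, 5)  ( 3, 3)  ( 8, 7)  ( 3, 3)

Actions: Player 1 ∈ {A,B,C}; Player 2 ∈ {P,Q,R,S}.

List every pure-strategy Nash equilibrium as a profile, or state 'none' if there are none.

NE set: (A,R), (B,S)

(A,P): not NE [P2→R gives 8>7]
(A,Q): not NE [P2→R gives 8>3]
(A,R): NE
(A,S): not NE [P1→B gives 7>2; P2→R gives 8>1]
(B,P): not NE [P1→C gives 3>0; P2→S gives 9>5]
(B,Q): not NE [P1→A gives 9>0; P2→S gives 9>8]
(B,R): not NE [P1→A gives 9>6; P2→S gives 9>7]
(B,S): NE
(C,P): not NE [P2→R gives 7>5]
(C,Q): not NE [P1→A gives 9>3; P2→R gives 7>3]
(C,R): not NE [P1→A gives 9>8]
(C,S): not NE [P1→B gives 7>3; P2→R gives 7>3]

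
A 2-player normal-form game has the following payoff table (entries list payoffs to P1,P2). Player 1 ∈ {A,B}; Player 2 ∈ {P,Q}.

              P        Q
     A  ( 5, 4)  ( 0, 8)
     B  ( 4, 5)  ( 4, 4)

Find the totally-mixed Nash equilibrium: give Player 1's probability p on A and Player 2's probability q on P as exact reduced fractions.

P1 indiff ⇒ q·5+(1-q)·0 = q·4+(1-q)·4 ⇒ q(1) = (1-q)(4) ⇒ q = 4/5
P2 indiff ⇒ p·4+(1-p)·5 = p·8+(1-p)·4 ⇒ p(-4) = (1-p)(-1) ⇒ p = 1/5

(p,q) = (1/5, 4/5)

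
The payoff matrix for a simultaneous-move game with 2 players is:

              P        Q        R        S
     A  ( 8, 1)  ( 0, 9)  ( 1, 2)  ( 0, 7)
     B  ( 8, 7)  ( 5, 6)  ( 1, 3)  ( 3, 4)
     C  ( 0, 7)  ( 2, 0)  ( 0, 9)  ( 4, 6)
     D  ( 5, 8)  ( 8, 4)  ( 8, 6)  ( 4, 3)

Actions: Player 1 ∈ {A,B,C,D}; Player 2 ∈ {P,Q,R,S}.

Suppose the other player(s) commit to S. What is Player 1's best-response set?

BR_1 = {C,D}

u_1(A vs S) = 0
u_1(B vs S) = 3
u_1(C vs S) = 4
u_1(D vs S) = 4
max payoff 4 at {C,D}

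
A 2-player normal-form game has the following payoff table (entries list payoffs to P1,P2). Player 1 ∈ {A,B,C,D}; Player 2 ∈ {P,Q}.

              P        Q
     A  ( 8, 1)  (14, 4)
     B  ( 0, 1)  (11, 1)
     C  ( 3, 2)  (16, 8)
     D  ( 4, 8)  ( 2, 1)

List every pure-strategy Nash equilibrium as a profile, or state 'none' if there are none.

(A,P): not NE [P2→Q gives 4>1]
(A,Q): not NE [P1→C gives 16>14]
(B,P): not NE [P1→A gives 8>0]
(B,Q): not NE [P1→C gives 16>11]
(C,P): not NE [P1→A gives 8>3; P2→Q gives 8>2]
(C,Q): NE
(D,P): not NE [P1→A gives 8>4]
(D,Q): not NE [P1→C gives 16>2; P2→P gives 8>1]

Nash profiles: (C,Q)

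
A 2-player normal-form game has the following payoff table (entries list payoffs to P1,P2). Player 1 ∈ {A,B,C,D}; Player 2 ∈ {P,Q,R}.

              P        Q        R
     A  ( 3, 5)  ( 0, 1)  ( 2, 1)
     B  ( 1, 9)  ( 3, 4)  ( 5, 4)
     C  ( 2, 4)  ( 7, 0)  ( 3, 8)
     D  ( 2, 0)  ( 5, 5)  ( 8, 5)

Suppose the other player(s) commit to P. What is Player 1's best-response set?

u_1(A vs P) = 3
u_1(B vs P) = 1
u_1(C vs P) = 2
u_1(D vs P) = 2
max payoff 3 at {A}

argmax u_1 = {A}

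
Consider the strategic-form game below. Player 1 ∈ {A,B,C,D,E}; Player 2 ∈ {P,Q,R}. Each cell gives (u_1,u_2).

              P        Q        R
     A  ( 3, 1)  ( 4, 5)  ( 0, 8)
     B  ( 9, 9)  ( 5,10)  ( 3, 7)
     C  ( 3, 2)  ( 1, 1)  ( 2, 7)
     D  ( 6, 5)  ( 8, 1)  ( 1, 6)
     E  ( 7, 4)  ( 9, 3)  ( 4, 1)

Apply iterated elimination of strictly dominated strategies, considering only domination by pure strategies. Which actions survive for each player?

IESDS → P1:{B,E} P2:{P,Q}

P1 drop A (B beats it: P:9>3 Q:5>4 R:3>0)
P1 drop C (B beats it: P:9>3 Q:5>1 R:3>2)
P1 drop D (E beats it: P:7>6 Q:9>8 R:4>1)
P2 drop R (P beats it: B:9>7 E:4>1)
P1→{B,E} P2→{P,Q}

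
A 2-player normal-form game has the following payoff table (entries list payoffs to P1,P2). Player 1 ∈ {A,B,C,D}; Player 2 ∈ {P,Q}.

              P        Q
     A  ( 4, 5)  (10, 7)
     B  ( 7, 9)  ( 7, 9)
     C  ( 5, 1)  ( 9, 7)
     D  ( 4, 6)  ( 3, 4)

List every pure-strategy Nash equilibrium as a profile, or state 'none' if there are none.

NE set: (A,Q), (B,P)

(A,P): not NE [P1→B gives 7>4; P2→Q gives 7>5]
(A,Q): NE
(B,P): NE
(B,Q): not NE [P1→A gives 10>7]
(C,P): not NE [P1→B gives 7>5; P2→Q gives 7>1]
(C,Q): not NE [P1→A gives 10>9]
(D,P): not NE [P1→B gives 7>4]
(D,Q): not NE [P1→A gives 10>3; P2→P gives 6>4]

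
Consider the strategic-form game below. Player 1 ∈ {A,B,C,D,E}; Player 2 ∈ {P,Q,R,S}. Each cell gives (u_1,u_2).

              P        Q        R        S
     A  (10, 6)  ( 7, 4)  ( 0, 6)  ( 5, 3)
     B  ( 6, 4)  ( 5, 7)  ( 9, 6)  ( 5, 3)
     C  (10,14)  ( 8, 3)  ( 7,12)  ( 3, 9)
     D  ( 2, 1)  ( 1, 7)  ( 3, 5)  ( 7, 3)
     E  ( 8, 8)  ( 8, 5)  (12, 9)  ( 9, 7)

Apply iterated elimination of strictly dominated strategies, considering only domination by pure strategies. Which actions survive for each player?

IESDS → P1:{A,C,E} P2:{P,R}

P1 drop B (E beats it: P:8>6 Q:8>5 R:12>9 S:9>5)
P1 drop D (E beats it: P:8>2 Q:8>1 R:12>3 S:9>7)
P2 drop Q (P beats it: A:6>4 C:14>3 E:8>5)
P2 drop S (P beats it: A:6>3 C:14>9 E:8>7)
P1→{A,C,E} P2→{P,R}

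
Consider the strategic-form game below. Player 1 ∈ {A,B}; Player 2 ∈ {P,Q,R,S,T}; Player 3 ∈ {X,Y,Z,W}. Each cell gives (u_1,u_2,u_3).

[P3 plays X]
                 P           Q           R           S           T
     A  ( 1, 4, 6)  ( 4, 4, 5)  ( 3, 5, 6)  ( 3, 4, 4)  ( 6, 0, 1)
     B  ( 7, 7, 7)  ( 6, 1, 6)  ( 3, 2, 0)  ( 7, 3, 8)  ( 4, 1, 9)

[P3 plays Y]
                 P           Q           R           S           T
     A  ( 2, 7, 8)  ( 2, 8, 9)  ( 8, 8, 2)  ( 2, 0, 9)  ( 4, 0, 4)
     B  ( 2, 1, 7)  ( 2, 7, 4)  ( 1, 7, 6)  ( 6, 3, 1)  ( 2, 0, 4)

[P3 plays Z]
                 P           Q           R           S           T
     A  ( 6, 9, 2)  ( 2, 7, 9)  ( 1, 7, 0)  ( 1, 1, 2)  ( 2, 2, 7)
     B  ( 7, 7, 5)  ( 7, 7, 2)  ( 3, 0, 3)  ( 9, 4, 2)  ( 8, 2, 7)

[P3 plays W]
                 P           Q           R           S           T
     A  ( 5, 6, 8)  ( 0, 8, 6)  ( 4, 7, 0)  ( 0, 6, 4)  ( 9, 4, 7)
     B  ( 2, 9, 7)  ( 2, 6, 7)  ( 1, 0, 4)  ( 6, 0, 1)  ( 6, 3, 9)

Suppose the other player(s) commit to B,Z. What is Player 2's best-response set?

argmax u_2 = {P,Q}

u_2(P vs B,Z) = 7
u_2(Q vs B,Z) = 7
u_2(R vs B,Z) = 0
u_2(S vs B,Z) = 4
u_2(T vs B,Z) = 2
max payoff 7 at {P,Q}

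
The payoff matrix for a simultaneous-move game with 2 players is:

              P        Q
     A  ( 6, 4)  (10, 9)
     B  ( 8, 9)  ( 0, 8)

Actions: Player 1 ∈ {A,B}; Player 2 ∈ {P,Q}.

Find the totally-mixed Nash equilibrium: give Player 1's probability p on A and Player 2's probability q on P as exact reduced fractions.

P1 indiff ⇒ q·6+(1-q)·10 = q·8+(1-q)·0 ⇒ q(-2) = (1-q)(-10) ⇒ q = 5/6
P2 indiff ⇒ p·4+(1-p)·9 = p·9+(1-p)·8 ⇒ p(-5) = (1-p)(-1) ⇒ p = 1/6

p=1/6, q=5/6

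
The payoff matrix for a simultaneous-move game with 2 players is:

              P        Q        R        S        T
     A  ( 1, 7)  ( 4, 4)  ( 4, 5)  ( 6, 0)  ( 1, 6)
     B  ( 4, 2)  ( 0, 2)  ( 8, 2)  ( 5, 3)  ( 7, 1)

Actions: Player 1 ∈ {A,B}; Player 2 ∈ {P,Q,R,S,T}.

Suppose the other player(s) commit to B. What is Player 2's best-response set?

BR_2 = {S}

u_2(P vs B) = 2
u_2(Q vs B) = 2
u_2(R vs B) = 2
u_2(S vs B) = 3
u_2(T vs B) = 1
max payoff 3 at {S}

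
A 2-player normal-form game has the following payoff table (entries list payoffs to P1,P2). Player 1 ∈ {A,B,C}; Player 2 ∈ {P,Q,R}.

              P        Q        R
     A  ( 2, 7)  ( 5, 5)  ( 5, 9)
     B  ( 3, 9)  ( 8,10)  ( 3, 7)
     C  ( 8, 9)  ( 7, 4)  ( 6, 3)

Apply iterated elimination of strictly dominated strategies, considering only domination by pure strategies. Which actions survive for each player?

P1 drop A (C beats it: P:8>2 Q:7>5 R:6>5)
P2 drop R (P beats it: B:9>7 C:9>3)
P1→{B,C} P2→{P,Q}

IESDS → P1:{B,C} P2:{P,Q}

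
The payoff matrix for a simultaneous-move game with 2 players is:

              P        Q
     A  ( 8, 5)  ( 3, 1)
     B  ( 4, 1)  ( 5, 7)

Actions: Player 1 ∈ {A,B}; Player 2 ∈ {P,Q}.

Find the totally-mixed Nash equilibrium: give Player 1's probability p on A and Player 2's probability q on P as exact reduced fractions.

P1 indiff ⇒ q·8+(1-q)·3 = q·4+(1-q)·5 ⇒ q(4) = (1-q)(2) ⇒ q = 1/3
P2 indiff ⇒ p·5+(1-p)·1 = p·1+(1-p)·7 ⇒ p(4) = (1-p)(6) ⇒ p = 3/5

P1 mixes 3/5 on A; P2 mixes 1/3 on P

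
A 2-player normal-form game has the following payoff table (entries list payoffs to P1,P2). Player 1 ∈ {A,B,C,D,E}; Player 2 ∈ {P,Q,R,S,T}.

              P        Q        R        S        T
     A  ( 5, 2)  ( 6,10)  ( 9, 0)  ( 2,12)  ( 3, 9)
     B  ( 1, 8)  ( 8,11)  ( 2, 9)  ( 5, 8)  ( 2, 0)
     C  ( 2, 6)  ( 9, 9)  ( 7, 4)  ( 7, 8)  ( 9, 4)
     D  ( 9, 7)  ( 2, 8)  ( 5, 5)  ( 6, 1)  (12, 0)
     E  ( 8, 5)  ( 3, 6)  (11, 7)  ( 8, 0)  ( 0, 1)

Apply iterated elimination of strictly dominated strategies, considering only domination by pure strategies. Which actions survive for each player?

P1 drop B (C beats it: P:2>1 Q:9>8 R:7>2 S:7>5 T:9>2)
P2 drop P (Q beats it: A:10>2 C:9>6 D:8>7 E:6>5)
P2 drop T (Q beats it: A:10>9 C:9>4 D:8>0 E:6>1)
P1 drop D (C beats it: Q:9>2 R:7>5 S:7>6)
P1→{A,C,E} P2→{Q,R,S}

Remaining: P1:{A,C,E} P2:{Q,R,S}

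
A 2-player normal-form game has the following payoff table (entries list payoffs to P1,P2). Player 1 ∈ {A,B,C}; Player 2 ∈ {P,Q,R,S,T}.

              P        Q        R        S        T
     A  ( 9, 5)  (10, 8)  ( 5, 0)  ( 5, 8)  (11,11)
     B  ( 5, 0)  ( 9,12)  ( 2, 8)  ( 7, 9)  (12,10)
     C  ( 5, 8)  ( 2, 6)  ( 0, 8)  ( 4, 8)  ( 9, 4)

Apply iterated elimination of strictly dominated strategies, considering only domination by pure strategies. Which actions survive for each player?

Survivors P1:{A,B} P2:{Q,T}

P1 drop C (A beats it: P:9>5 Q:10>2 R:5>0 S:5>4 T:11>9)
P2 drop P (Q beats it: A:8>5 B:12>0)
P2 drop R (Q beats it: A:8>0 B:12>8)
P2 drop S (T beats it: A:11>8 B:10>9)
P1→{A,B} P2→{Q,T}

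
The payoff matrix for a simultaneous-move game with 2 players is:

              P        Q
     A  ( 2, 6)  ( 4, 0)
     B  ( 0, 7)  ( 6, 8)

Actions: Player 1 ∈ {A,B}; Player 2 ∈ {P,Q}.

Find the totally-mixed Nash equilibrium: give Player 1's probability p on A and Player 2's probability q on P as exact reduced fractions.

(p,q) = (1/7, 1/2)

P1 indiff ⇒ q·2+(1-q)·4 = q·0+(1-q)·6 ⇒ q(2) = (1-q)(2) ⇒ q = 1/2
P2 indiff ⇒ p·6+(1-p)·7 = p·0+(1-p)·8 ⇒ p(6) = (1-p)(1) ⇒ p = 1/7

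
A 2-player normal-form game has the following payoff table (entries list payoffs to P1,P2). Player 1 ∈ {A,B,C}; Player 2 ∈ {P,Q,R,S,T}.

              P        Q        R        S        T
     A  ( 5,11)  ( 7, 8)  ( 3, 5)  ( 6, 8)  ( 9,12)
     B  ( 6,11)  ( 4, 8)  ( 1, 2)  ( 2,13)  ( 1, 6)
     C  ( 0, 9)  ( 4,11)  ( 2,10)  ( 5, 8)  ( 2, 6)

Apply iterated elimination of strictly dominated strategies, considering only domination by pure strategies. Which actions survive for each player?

Remaining: P1:{A,B} P2:{P,S,T}

P1 drop C (A beats it: P:5>0 Q:7>4 R:3>2 S:6>5 T:9>2)
P2 drop Q (P beats it: A:11>8 B:11>8)
P2 drop R (P beats it: A:11>5 B:11>2)
P1→{A,B} P2→{P,S,T}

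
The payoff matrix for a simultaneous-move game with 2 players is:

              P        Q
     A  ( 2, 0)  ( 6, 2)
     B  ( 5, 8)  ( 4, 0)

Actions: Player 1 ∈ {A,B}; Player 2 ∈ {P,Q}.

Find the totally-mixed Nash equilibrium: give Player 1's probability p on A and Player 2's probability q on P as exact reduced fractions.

P1 mixes 4/5 on A; P2 mixes 2/5 on P

P1 indiff ⇒ q·2+(1-q)·6 = q·5+(1-q)·4 ⇒ q(-3) = (1-q)(-2) ⇒ q = 2/5
P2 indiff ⇒ p·0+(1-p)·8 = p·2+(1-p)·0 ⇒ p(-2) = (1-p)(-8) ⇒ p = 4/5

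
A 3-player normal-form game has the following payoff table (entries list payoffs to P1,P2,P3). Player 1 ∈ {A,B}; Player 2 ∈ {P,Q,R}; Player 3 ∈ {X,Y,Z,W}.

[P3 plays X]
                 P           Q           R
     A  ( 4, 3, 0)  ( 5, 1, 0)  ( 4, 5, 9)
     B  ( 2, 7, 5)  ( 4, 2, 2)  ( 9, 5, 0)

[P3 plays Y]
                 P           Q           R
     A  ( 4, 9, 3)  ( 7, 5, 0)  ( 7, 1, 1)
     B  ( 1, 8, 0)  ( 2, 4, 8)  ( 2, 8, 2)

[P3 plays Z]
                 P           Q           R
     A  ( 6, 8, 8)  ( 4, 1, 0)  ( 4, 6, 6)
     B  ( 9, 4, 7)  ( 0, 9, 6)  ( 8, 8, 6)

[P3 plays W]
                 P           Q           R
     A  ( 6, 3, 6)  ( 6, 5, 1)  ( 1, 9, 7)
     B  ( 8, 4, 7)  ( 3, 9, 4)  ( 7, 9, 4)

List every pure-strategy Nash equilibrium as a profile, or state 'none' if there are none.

Equilibria: none

(A,P,X): not NE [P2→R gives 5>3; P3→Z gives 8>0]
(A,P,Y): not NE [P3→Z gives 8>3]
(A,P,Z): not NE [P1→B gives 9>6]
(A,P,W): not NE [P1→B gives 8>6; P2→R gives 9>3; P3→Z gives 8>6]
(A,Q,X): not NE [P2→R gives 5>1; P3→W gives 1>0]
(A,Q,Y): not NE [P2→P gives 9>5; P3→W gives 1>0]
(A,Q,Z): not NE [P2→P gives 8>1; P3→W gives 1>0]
(A,Q,W): not NE [P2→R gives 9>5]
(A,R,X): not NE [P1→B gives 9>4]
(A,R,Y): not NE [P2→P gives 9>1; P3→X gives 9>1]
(A,R,Z): not NE [P1→B gives 8>4; P2→P gives 8>6; P3→X gives 9>6]
(A,R,W): not NE [P1→B gives 7>1; P3→X gives 9>7]
(B,P,X): not NE [P1→A gives 4>2; P3→W gives 7>5]
(B,P,Y): not NE [P1→A gives 4>1; P3→W gives 7>0]
(B,P,Z): not NE [P2→Q gives 9>4]
(B,P,W): not NE [P2→R gives 9>4]
(B,Q,X): not NE [P1→A gives 5>4; P2→P gives 7>2; P3→Y gives 8>2]
(B,Q,Y): not NE [P1→A gives 7>2; P2→R gives 8>4]
(B,Q,Z): not NE [P1→A gives 4>0; P3→Y gives 8>6]
(B,Q,W): not NE [P1→A gives 6>3; P3→Y gives 8>4]
(B,R,X): not NE [P2→P gives 7>5; P3→Z gives 6>0]
(B,R,Y): not NE [P1→A gives 7>2; P3→Z gives 6>2]
(B,R,Z): not NE [P2→Q gives 9>8]
(B,R,W): not NE [P3→Z gives 6>4]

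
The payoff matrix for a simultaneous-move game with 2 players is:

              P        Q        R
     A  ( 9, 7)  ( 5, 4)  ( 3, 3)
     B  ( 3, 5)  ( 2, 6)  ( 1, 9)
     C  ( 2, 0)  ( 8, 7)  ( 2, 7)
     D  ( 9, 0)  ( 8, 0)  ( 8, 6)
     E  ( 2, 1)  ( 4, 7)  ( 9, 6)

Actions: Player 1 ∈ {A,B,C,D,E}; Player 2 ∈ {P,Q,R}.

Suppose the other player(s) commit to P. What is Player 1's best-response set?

u_1(A vs P) = 9
u_1(B vs P) = 3
u_1(C vs P) = 2
u_1(D vs P) = 9
u_1(E vs P) = 2
max payoff 9 at {A,D}

BR_1 = {A,D}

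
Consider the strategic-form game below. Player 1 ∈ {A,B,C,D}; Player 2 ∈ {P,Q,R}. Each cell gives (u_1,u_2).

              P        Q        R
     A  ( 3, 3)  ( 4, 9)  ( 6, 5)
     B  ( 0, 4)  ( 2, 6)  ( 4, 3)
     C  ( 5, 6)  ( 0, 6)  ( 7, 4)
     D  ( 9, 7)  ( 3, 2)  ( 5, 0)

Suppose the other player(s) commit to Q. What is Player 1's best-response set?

BR_1 = {A}

u_1(A vs Q) = 4
u_1(B vs Q) = 2
u_1(C vs Q) = 0
u_1(D vs Q) = 3
max payoff 4 at {A}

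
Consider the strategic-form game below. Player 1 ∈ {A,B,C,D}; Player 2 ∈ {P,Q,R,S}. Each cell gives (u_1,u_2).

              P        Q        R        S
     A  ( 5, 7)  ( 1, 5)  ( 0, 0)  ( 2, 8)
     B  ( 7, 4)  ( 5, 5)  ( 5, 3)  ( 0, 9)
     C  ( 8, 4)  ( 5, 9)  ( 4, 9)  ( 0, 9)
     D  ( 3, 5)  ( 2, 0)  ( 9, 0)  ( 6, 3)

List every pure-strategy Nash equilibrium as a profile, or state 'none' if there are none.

(A,P): not NE [P1→C gives 8>5; P2→S gives 8>7]
(A,Q): not NE [P1→C gives 5>1; P2→S gives 8>5]
(A,R): not NE [P1→D gives 9>0; P2→S gives 8>0]
(A,S): not NE [P1→D gives 6>2]
(B,P): not NE [P1→C gives 8>7; P2→S gives 9>4]
(B,Q): not NE [P2→S gives 9>5]
(B,R): not NE [P1→D gives 9>5; P2→S gives 9>3]
(B,S): not NE [P1→D gives 6>0]
(C,P): not NE [P2→S gives 9>4]
(C,Q): NE
(C,R): not NE [P1→D gives 9>4]
(C,S): not NE [P1→D gives 6>0]
(D,P): not NE [P1→C gives 8>3]
(D,Q): not NE [P1→C gives 5>2; P2→P gives 5>0]
(D,R): not NE [P2→P gives 5>0]
(D,S): not NE [P2→P gives 5>3]

PSNE = {(C,Q)}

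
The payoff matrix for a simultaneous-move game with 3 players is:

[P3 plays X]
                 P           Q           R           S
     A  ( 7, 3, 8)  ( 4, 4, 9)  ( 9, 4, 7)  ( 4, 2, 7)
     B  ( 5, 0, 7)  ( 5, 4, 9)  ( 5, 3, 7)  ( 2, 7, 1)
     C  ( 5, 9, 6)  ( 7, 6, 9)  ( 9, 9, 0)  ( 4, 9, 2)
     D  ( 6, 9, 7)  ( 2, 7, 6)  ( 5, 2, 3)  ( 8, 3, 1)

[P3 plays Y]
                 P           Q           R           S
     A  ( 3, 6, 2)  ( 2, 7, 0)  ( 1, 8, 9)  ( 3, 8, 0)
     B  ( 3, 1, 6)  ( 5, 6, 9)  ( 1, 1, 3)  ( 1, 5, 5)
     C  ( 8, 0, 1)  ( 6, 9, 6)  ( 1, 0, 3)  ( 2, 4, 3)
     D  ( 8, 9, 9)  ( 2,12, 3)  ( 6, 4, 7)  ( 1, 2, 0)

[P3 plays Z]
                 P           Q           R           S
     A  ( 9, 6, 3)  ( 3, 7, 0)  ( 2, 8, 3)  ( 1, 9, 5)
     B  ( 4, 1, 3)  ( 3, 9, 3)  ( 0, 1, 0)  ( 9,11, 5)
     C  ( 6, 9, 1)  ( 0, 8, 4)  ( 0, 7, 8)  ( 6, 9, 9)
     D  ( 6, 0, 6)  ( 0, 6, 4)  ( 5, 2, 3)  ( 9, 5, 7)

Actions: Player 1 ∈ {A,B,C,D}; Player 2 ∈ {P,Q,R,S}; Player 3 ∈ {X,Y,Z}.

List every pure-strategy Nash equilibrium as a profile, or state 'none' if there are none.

NE set: (B,S,Z)

(A,P,X): not NE [P2→R gives 4>3]
(A,P,Y): not NE [P1→D gives 8>3; P2→S gives 8>6; P3→X gives 8>2]
(A,P,Z): not NE [P2→S gives 9>6; P3→X gives 8>3]
(A,Q,X): not NE [P1→C gives 7>4]
(A,Q,Y): not NE [P1→C gives 6>2; P2→S gives 8>7; P3→X gives 9>0]
(A,Q,Z): not NE [P2→S gives 9>7; P3→X gives 9>0]
(A,R,X): not NE [P3→Y gives 9>7]
(A,R,Y): not NE [P1→D gives 6>1]
(A,R,Z): not NE [P1→D gives 5>2; P2→S gives 9>8; P3→Y gives 9>3]
(A,S,X): not NE [P1→D gives 8>4; P2→R gives 4>2]
(A,S,Y): not NE [P3→X gives 7>0]
(A,S,Z): not NE [P1→D gives 9>1; P3→X gives 7>5]
(B,P,X): not NE [P1→A gives 7>5; P2→S gives 7>0]
(B,P,Y): not NE [P1→D gives 8>3; P2→Q gives 6>1; P3→X gives 7>6]
(B,P,Z): not NE [P1→A gives 9>4; P2→S gives 11>1; P3→X gives 7>3]
(B,Q,X): not NE [P1→C gives 7>5; P2→S gives 7>4]
(B,Q,Y): not NE [P1→C gives 6>5]
(B,Q,Z): not NE [P2→S gives 11>9; P3→Y gives 9>3]
(B,R,X): not NE [P1→C gives 9>5; P2→S gives 7>3]
(B,R,Y): not NE [P1→D gives 6>1; P2→Q gives 6>1; P3→X gives 7>3]
(B,R,Z): not NE [P1→D gives 5>0; P2→S gives 11>1; P3→X gives 7>0]
(B,S,X): not NE [P1→D gives 8>2; P3→Z gives 5>1]
(B,S,Y): not NE [P1→A gives 3>1; P2→Q gives 6>5]
(B,S,Z): NE
(C,P,X): not NE [P1→A gives 7>5]
(C,P,Y): not NE [P2→Q gives 9>0; P3→X gives 6>1]
(C,P,Z): not NE [P1→A gives 9>6; P3→X gives 6>1]
(C,Q,X): not NE [P2→S gives 9>6]
(C,Q,Y): not NE [P3→X gives 9>6]
(C,Q,Z): not NE [P1→B gives 3>0; P2→S gives 9>8; P3→X gives 9>4]
(C,R,X): not NE [P3→Z gives 8>0]
(C,R,Y): not NE [P1→D gives 6>1; P2→Q gives 9>0; P3→Z gives 8>3]
(C,R,Z): not NE [P1→D gives 5>0; P2→S gives 9>7]
(C,S,X): not NE [P1→D gives 8>4; P3→Z gives 9>2]
(C,S,Y): not NE [P1→A gives 3>2; P2→Q gives 9>4; P3→Z gives 9>3]
(C,S,Z): not NE [P1→D gives 9>6]
(D,P,X): not NE [P1→A gives 7>6; P3→Y gives 9>7]
(D,P,Y): not NE [P2→Q gives 12>9]
(D,P,Z): not NE [P1→A gives 9>6; P2→Q gives 6>0; P3→Y gives 9>6]
(D,Q,X): not NE [P1→C gives 7>2; P2→P gives 9>7]
(D,Q,Y): not NE [P1→C gives 6>2; P3→X gives 6>3]
(D,Q,Z): not NE [P1→B gives 3>0; P3→X gives 6>4]
(D,R,X): not NE [P1→C gives 9>5; P2→P gives 9>2; P3→Y gives 7>3]
(D,R,Y): not NE [P2→Q gives 12>4]
(D,R,Z): not NE [P2→Q gives 6>2; P3→Y gives 7>3]
(D,S,X): not NE [P2→P gives 9>3; P3→Z gives 7>1]
(D,S,Y): not NE [P1→A gives 3>1; P2→Q gives 12>2; P3→Z gives 7>0]
(D,S,Z): not NE [P2→Q gives 6>5]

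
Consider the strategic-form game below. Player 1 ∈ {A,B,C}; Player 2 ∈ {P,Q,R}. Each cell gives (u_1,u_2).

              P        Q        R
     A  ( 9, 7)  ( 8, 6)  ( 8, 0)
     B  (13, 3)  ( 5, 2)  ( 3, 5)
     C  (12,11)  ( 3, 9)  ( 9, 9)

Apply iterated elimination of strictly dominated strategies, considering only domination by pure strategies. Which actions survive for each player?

Survivors P1:{B,C} P2:{P,R}

P2 drop Q (P beats it: A:7>6 B:3>2 C:11>9)
P1 drop A (C beats it: P:12>9 R:9>8)
P1→{B,C} P2→{P,R}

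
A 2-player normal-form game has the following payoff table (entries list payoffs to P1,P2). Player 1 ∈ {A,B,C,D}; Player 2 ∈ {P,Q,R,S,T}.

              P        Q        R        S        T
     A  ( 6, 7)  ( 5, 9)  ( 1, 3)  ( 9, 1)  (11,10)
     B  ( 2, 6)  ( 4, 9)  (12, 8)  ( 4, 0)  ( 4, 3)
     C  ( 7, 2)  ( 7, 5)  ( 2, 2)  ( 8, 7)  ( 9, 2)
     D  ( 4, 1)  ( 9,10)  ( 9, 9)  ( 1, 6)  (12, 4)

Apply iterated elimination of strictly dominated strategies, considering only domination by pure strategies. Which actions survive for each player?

P2 drop P (Q beats it: A:9>7 B:9>6 C:5>2 D:10>1)
P2 drop R (Q beats it: A:9>3 B:9>8 C:5>2 D:10>9)
P1 drop B (A beats it: Q:5>4 S:9>4 T:11>4)
P1→{A,C,D} P2→{Q,S,T}

IESDS → P1:{A,C,D} P2:{Q,S,T}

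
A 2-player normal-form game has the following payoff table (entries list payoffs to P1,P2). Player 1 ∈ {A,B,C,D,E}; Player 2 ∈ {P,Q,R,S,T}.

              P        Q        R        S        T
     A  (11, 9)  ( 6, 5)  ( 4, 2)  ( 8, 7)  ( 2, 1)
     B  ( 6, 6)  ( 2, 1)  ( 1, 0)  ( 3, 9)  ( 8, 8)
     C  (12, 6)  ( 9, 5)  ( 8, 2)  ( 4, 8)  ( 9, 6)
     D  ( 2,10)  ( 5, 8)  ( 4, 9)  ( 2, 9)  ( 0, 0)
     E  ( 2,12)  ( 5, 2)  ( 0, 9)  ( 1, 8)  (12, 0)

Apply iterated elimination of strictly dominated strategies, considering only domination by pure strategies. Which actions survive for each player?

P1 drop B (C beats it: P:12>6 Q:9>2 R:8>1 S:4>3 T:9>8)
P1 drop D (C beats it: P:12>2 Q:9>5 R:8>4 S:4>2 T:9>0)
P2 drop Q (P beats it: A:9>5 C:6>5 E:12>2)
P2 drop R (P beats it: A:9>2 C:6>2 E:12>9)
P2 drop T (S beats it: A:7>1 C:8>6 E:8>0)
P1 drop E (A beats it: P:11>2 S:8>1)
P1→{A,C} P2→{P,S}

Remaining: P1:{A,C} P2:{P,S}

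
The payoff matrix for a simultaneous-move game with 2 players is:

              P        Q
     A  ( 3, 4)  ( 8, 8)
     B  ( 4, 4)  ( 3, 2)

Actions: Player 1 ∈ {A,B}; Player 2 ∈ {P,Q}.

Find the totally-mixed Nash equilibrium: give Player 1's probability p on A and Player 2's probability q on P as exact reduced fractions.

P1 indiff ⇒ q·3+(1-q)·8 = q·4+(1-q)·3 ⇒ q(-1) = (1-q)(-5) ⇒ q = 5/6
P2 indiff ⇒ p·4+(1-p)·4 = p·8+(1-p)·2 ⇒ p(-4) = (1-p)(-2) ⇒ p = 1/3

P1 mixes 1/3 on A; P2 mixes 5/6 on P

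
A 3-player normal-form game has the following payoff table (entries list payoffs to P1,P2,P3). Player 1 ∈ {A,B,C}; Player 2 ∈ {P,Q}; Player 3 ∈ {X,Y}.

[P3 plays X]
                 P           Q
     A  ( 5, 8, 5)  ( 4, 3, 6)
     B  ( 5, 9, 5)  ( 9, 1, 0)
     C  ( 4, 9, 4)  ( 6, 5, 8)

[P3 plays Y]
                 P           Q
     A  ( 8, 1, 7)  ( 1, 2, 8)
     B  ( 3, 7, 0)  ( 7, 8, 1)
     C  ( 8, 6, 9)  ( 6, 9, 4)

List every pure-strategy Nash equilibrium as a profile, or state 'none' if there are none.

(A,P,X): not NE [P3→Y gives 7>5]
(A,P,Y): not NE [P2→Q gives 2>1]
(A,Q,X): not NE [P1→B gives 9>4; P2→P gives 8>3; P3→Y gives 8>6]
(A,Q,Y): not NE [P1→B gives 7>1]
(B,P,X): NE
(B,P,Y): not NE [P1→C gives 8>3; P2→Q gives 8>7; P3→X gives 5>0]
(B,Q,X): not NE [P2→P gives 9>1; P3→Y gives 1>0]
(B,Q,Y): NE
(C,P,X): not NE [P1→B gives 5>4; P3→Y gives 9>4]
(C,P,Y): not NE [P2→Q gives 9>6]
(C,Q,X): not NE [P1→B gives 9>6; P2→P gives 9>5]
(C,Q,Y): not NE [P1→B gives 7>6; P3→X gives 8>4]

NE set: (B,P,X), (B,Q,Y)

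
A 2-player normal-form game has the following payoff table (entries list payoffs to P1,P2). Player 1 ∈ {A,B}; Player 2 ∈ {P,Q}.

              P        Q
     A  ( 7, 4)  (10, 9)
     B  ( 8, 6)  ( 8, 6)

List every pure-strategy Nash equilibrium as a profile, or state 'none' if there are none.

(A,P): not NE [P1→B gives 8>7; P2→Q gives 9>4]
(A,Q): NE
(B,P): NE
(B,Q): not NE [P1→A gives 10>8]

PSNE = {(A,Q), (B,P)}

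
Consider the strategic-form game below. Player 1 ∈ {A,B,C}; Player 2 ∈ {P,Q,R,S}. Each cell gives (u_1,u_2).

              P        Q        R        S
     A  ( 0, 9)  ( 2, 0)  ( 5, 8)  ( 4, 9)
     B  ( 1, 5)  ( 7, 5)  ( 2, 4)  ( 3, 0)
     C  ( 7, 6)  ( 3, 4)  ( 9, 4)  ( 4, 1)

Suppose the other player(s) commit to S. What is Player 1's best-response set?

P1 best: {A,C}

u_1(A vs S) = 4
u_1(B vs S) = 3
u_1(C vs S) = 4
max payoff 4 at {A,C}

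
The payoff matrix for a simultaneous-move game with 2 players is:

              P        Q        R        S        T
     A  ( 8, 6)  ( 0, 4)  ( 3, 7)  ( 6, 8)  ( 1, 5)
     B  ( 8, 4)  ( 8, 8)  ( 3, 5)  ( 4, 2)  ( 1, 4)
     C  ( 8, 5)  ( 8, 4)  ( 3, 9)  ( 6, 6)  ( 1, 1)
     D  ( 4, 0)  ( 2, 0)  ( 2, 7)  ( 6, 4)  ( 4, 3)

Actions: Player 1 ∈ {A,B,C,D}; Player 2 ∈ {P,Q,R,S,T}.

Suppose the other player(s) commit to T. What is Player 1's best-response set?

P1 best: {D}

u_1(A vs T) = 1
u_1(B vs T) = 1
u_1(C vs T) = 1
u_1(D vs T) = 4
max payoff 4 at {D}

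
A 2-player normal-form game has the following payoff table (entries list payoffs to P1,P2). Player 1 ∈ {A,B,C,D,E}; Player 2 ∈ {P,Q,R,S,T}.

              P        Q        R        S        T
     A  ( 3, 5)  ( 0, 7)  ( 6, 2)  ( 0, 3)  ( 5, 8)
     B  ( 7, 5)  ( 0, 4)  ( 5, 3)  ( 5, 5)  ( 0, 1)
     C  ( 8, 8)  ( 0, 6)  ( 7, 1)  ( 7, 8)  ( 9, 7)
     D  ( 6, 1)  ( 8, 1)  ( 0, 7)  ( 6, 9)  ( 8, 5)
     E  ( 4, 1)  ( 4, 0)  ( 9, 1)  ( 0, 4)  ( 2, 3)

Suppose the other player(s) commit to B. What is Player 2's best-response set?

BR_2 = {P,S}

u_2(P vs B) = 5
u_2(Q vs B) = 4
u_2(R vs B) = 3
u_2(S vs B) = 5
u_2(T vs B) = 1
max payoff 5 at {P,S}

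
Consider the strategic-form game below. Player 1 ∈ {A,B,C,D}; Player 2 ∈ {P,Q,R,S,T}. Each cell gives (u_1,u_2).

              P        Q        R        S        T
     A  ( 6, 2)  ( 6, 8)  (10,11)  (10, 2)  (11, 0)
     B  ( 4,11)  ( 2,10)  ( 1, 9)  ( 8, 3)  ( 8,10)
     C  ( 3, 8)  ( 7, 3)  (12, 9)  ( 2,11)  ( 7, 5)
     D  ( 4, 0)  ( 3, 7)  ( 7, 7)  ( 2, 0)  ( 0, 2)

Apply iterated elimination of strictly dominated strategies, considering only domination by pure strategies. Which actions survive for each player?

Survivors P1:{A,C} P2:{R,S}

P1 drop B (A beats it: P:6>4 Q:6>2 R:10>1 S:10>8 T:11>8)
P1 drop D (A beats it: P:6>4 Q:6>3 R:10>7 S:10>2 T:11>0)
P2 drop P (R beats it: A:11>2 C:9>8)
P2 drop Q (R beats it: A:11>8 C:9>3)
P2 drop T (R beats it: A:11>0 C:9>5)
P1→{A,C} P2→{R,S}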